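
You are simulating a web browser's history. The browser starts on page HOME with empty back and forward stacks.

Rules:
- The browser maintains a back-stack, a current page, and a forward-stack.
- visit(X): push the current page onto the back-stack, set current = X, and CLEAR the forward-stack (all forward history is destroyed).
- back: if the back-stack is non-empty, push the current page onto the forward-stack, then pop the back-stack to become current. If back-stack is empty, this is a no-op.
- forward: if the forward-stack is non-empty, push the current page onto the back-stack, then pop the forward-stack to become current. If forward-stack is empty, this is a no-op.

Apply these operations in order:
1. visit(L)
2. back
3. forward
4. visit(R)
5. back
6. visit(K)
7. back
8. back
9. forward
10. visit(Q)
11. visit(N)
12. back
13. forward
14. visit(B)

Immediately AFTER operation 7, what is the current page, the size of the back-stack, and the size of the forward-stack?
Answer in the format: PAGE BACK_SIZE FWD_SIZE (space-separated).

After 1 (visit(L)): cur=L back=1 fwd=0
After 2 (back): cur=HOME back=0 fwd=1
After 3 (forward): cur=L back=1 fwd=0
After 4 (visit(R)): cur=R back=2 fwd=0
After 5 (back): cur=L back=1 fwd=1
After 6 (visit(K)): cur=K back=2 fwd=0
After 7 (back): cur=L back=1 fwd=1

L 1 1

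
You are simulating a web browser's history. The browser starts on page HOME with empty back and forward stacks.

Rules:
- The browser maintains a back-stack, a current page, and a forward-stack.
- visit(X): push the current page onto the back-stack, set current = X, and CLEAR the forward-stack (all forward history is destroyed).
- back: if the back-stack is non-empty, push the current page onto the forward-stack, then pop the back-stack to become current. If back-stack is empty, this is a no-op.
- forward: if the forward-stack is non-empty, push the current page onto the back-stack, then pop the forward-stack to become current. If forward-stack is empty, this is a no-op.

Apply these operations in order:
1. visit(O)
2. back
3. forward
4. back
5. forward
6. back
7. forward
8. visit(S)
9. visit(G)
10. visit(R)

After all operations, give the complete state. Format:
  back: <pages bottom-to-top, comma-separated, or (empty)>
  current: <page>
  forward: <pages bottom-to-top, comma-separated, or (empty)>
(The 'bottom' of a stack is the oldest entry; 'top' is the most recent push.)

After 1 (visit(O)): cur=O back=1 fwd=0
After 2 (back): cur=HOME back=0 fwd=1
After 3 (forward): cur=O back=1 fwd=0
After 4 (back): cur=HOME back=0 fwd=1
After 5 (forward): cur=O back=1 fwd=0
After 6 (back): cur=HOME back=0 fwd=1
After 7 (forward): cur=O back=1 fwd=0
After 8 (visit(S)): cur=S back=2 fwd=0
After 9 (visit(G)): cur=G back=3 fwd=0
After 10 (visit(R)): cur=R back=4 fwd=0

Answer: back: HOME,O,S,G
current: R
forward: (empty)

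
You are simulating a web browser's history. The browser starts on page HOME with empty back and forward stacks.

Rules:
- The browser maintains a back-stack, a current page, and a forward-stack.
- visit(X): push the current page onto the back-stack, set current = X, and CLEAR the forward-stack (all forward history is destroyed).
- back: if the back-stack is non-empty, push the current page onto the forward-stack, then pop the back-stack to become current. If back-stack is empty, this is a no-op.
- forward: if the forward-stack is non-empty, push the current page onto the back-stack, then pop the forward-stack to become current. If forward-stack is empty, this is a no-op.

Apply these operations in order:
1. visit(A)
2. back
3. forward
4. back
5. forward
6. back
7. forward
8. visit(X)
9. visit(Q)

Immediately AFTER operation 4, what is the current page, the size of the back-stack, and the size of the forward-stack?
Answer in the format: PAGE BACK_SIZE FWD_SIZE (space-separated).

After 1 (visit(A)): cur=A back=1 fwd=0
After 2 (back): cur=HOME back=0 fwd=1
After 3 (forward): cur=A back=1 fwd=0
After 4 (back): cur=HOME back=0 fwd=1

HOME 0 1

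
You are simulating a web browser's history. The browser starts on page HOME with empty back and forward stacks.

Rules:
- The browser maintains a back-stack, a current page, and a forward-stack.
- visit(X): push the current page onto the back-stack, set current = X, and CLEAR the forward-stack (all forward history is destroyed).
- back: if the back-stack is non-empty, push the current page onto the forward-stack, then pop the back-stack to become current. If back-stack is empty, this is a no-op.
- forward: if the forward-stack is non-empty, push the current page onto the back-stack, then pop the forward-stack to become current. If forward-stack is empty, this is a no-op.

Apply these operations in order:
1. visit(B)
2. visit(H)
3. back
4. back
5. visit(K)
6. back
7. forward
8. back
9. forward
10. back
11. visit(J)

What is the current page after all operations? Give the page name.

Answer: J

Derivation:
After 1 (visit(B)): cur=B back=1 fwd=0
After 2 (visit(H)): cur=H back=2 fwd=0
After 3 (back): cur=B back=1 fwd=1
After 4 (back): cur=HOME back=0 fwd=2
After 5 (visit(K)): cur=K back=1 fwd=0
After 6 (back): cur=HOME back=0 fwd=1
After 7 (forward): cur=K back=1 fwd=0
After 8 (back): cur=HOME back=0 fwd=1
After 9 (forward): cur=K back=1 fwd=0
After 10 (back): cur=HOME back=0 fwd=1
After 11 (visit(J)): cur=J back=1 fwd=0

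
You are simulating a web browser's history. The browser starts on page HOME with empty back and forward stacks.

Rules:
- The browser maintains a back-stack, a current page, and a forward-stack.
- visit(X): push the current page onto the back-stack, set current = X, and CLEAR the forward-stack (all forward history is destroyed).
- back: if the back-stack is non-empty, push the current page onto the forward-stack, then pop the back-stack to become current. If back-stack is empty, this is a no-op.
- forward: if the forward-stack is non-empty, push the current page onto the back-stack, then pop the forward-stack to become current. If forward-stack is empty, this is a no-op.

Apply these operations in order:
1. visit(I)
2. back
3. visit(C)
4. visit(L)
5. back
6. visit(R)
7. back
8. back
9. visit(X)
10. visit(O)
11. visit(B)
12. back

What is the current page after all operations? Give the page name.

After 1 (visit(I)): cur=I back=1 fwd=0
After 2 (back): cur=HOME back=0 fwd=1
After 3 (visit(C)): cur=C back=1 fwd=0
After 4 (visit(L)): cur=L back=2 fwd=0
After 5 (back): cur=C back=1 fwd=1
After 6 (visit(R)): cur=R back=2 fwd=0
After 7 (back): cur=C back=1 fwd=1
After 8 (back): cur=HOME back=0 fwd=2
After 9 (visit(X)): cur=X back=1 fwd=0
After 10 (visit(O)): cur=O back=2 fwd=0
After 11 (visit(B)): cur=B back=3 fwd=0
After 12 (back): cur=O back=2 fwd=1

Answer: O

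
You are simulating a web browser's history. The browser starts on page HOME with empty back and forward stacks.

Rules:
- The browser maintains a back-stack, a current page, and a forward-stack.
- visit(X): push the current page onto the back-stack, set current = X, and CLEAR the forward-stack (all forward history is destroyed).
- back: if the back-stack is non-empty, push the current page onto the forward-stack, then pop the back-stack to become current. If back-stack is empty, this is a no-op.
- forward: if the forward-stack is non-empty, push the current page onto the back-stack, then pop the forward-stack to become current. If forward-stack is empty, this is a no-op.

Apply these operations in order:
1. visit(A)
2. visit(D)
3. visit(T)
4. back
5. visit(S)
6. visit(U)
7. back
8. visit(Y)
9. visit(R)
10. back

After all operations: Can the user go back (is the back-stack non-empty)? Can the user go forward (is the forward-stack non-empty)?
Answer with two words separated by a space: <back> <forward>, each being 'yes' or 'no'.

After 1 (visit(A)): cur=A back=1 fwd=0
After 2 (visit(D)): cur=D back=2 fwd=0
After 3 (visit(T)): cur=T back=3 fwd=0
After 4 (back): cur=D back=2 fwd=1
After 5 (visit(S)): cur=S back=3 fwd=0
After 6 (visit(U)): cur=U back=4 fwd=0
After 7 (back): cur=S back=3 fwd=1
After 8 (visit(Y)): cur=Y back=4 fwd=0
After 9 (visit(R)): cur=R back=5 fwd=0
After 10 (back): cur=Y back=4 fwd=1

Answer: yes yes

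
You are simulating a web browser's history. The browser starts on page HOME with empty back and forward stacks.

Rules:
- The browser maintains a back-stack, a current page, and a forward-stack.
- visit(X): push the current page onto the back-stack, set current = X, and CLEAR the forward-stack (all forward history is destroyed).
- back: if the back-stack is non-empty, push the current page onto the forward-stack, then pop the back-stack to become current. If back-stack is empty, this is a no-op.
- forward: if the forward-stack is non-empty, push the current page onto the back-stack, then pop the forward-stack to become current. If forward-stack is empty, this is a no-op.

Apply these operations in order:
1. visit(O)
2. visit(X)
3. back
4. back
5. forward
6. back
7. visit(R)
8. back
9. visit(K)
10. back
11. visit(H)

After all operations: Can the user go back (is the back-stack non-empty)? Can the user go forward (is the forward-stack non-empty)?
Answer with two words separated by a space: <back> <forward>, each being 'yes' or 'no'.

Answer: yes no

Derivation:
After 1 (visit(O)): cur=O back=1 fwd=0
After 2 (visit(X)): cur=X back=2 fwd=0
After 3 (back): cur=O back=1 fwd=1
After 4 (back): cur=HOME back=0 fwd=2
After 5 (forward): cur=O back=1 fwd=1
After 6 (back): cur=HOME back=0 fwd=2
After 7 (visit(R)): cur=R back=1 fwd=0
After 8 (back): cur=HOME back=0 fwd=1
After 9 (visit(K)): cur=K back=1 fwd=0
After 10 (back): cur=HOME back=0 fwd=1
After 11 (visit(H)): cur=H back=1 fwd=0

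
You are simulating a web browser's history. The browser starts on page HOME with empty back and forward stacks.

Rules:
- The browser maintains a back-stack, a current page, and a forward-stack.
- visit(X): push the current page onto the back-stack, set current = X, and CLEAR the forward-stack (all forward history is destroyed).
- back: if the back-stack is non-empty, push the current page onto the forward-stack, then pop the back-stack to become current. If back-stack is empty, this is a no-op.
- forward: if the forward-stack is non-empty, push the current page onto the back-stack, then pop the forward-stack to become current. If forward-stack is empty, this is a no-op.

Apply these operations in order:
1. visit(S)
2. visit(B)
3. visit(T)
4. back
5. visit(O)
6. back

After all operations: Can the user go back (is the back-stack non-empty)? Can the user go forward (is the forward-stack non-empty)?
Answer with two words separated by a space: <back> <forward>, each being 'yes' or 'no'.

Answer: yes yes

Derivation:
After 1 (visit(S)): cur=S back=1 fwd=0
After 2 (visit(B)): cur=B back=2 fwd=0
After 3 (visit(T)): cur=T back=3 fwd=0
After 4 (back): cur=B back=2 fwd=1
After 5 (visit(O)): cur=O back=3 fwd=0
After 6 (back): cur=B back=2 fwd=1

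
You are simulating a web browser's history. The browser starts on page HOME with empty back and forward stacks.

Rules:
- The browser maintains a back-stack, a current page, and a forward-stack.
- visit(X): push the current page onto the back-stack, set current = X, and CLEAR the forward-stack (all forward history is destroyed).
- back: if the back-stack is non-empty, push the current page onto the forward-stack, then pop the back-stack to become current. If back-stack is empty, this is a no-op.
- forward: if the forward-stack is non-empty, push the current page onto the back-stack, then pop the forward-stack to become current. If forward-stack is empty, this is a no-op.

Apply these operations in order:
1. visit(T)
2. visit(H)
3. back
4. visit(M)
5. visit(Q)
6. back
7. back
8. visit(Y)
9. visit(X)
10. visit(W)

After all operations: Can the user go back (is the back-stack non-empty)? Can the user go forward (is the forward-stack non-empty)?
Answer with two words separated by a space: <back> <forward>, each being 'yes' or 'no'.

After 1 (visit(T)): cur=T back=1 fwd=0
After 2 (visit(H)): cur=H back=2 fwd=0
After 3 (back): cur=T back=1 fwd=1
After 4 (visit(M)): cur=M back=2 fwd=0
After 5 (visit(Q)): cur=Q back=3 fwd=0
After 6 (back): cur=M back=2 fwd=1
After 7 (back): cur=T back=1 fwd=2
After 8 (visit(Y)): cur=Y back=2 fwd=0
After 9 (visit(X)): cur=X back=3 fwd=0
After 10 (visit(W)): cur=W back=4 fwd=0

Answer: yes no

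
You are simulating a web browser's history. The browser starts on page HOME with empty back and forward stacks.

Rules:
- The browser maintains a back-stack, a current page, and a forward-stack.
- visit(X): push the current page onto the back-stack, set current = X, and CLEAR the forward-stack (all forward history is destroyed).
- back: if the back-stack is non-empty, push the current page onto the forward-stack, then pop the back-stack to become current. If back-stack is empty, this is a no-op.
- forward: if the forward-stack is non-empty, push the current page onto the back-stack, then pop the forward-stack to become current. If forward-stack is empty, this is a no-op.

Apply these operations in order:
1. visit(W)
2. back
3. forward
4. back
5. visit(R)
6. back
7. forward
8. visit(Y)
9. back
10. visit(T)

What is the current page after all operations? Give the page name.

After 1 (visit(W)): cur=W back=1 fwd=0
After 2 (back): cur=HOME back=0 fwd=1
After 3 (forward): cur=W back=1 fwd=0
After 4 (back): cur=HOME back=0 fwd=1
After 5 (visit(R)): cur=R back=1 fwd=0
After 6 (back): cur=HOME back=0 fwd=1
After 7 (forward): cur=R back=1 fwd=0
After 8 (visit(Y)): cur=Y back=2 fwd=0
After 9 (back): cur=R back=1 fwd=1
After 10 (visit(T)): cur=T back=2 fwd=0

Answer: T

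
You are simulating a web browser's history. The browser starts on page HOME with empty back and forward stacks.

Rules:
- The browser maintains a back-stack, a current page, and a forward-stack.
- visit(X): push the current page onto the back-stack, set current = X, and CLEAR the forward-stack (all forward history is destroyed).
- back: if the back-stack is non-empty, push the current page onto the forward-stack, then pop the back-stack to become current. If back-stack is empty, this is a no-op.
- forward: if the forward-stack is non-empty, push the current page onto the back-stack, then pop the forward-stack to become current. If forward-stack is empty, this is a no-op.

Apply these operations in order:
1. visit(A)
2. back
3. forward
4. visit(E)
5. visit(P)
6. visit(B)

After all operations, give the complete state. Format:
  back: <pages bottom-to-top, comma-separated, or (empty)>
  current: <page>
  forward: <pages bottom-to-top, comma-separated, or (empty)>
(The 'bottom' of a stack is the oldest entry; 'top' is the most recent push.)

Answer: back: HOME,A,E,P
current: B
forward: (empty)

Derivation:
After 1 (visit(A)): cur=A back=1 fwd=0
After 2 (back): cur=HOME back=0 fwd=1
After 3 (forward): cur=A back=1 fwd=0
After 4 (visit(E)): cur=E back=2 fwd=0
After 5 (visit(P)): cur=P back=3 fwd=0
After 6 (visit(B)): cur=B back=4 fwd=0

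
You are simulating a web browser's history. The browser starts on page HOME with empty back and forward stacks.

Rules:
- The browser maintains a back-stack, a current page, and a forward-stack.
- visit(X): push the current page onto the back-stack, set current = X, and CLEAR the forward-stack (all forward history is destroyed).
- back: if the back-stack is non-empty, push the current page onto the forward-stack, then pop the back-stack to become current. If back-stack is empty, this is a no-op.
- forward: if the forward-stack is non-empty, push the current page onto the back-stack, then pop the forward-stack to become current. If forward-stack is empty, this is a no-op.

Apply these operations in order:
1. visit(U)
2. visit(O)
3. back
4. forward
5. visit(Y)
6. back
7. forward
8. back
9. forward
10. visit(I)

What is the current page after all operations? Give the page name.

After 1 (visit(U)): cur=U back=1 fwd=0
After 2 (visit(O)): cur=O back=2 fwd=0
After 3 (back): cur=U back=1 fwd=1
After 4 (forward): cur=O back=2 fwd=0
After 5 (visit(Y)): cur=Y back=3 fwd=0
After 6 (back): cur=O back=2 fwd=1
After 7 (forward): cur=Y back=3 fwd=0
After 8 (back): cur=O back=2 fwd=1
After 9 (forward): cur=Y back=3 fwd=0
After 10 (visit(I)): cur=I back=4 fwd=0

Answer: I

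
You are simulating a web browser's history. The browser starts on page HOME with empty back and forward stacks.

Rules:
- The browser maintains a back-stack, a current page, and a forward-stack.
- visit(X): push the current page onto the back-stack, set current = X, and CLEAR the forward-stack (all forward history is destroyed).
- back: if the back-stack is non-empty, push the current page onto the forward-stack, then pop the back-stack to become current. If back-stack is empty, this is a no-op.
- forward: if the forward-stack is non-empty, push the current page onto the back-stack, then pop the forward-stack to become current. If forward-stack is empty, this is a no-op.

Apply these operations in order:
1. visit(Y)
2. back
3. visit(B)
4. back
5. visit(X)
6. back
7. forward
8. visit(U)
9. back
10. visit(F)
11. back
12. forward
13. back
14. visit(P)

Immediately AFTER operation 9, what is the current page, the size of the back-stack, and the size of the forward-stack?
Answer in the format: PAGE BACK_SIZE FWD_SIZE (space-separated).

After 1 (visit(Y)): cur=Y back=1 fwd=0
After 2 (back): cur=HOME back=0 fwd=1
After 3 (visit(B)): cur=B back=1 fwd=0
After 4 (back): cur=HOME back=0 fwd=1
After 5 (visit(X)): cur=X back=1 fwd=0
After 6 (back): cur=HOME back=0 fwd=1
After 7 (forward): cur=X back=1 fwd=0
After 8 (visit(U)): cur=U back=2 fwd=0
After 9 (back): cur=X back=1 fwd=1

X 1 1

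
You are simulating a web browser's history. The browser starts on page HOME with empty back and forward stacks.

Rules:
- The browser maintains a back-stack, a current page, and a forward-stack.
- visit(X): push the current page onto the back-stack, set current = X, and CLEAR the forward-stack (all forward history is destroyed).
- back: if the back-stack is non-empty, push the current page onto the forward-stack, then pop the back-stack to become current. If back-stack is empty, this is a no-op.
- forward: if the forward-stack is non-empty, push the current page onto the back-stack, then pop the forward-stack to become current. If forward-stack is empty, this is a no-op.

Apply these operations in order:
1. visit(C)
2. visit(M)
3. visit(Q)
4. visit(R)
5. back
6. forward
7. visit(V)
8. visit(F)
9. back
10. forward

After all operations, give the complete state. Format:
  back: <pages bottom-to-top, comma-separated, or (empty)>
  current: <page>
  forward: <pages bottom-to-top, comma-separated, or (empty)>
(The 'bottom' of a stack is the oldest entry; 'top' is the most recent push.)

After 1 (visit(C)): cur=C back=1 fwd=0
After 2 (visit(M)): cur=M back=2 fwd=0
After 3 (visit(Q)): cur=Q back=3 fwd=0
After 4 (visit(R)): cur=R back=4 fwd=0
After 5 (back): cur=Q back=3 fwd=1
After 6 (forward): cur=R back=4 fwd=0
After 7 (visit(V)): cur=V back=5 fwd=0
After 8 (visit(F)): cur=F back=6 fwd=0
After 9 (back): cur=V back=5 fwd=1
After 10 (forward): cur=F back=6 fwd=0

Answer: back: HOME,C,M,Q,R,V
current: F
forward: (empty)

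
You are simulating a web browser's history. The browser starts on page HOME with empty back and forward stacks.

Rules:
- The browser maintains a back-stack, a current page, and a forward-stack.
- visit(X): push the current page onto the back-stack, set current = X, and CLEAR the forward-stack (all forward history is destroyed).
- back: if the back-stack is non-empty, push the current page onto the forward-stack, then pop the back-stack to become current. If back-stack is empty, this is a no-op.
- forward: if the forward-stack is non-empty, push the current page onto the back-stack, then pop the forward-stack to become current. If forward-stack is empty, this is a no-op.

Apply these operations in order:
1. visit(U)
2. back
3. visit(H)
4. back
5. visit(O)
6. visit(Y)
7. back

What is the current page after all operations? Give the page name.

After 1 (visit(U)): cur=U back=1 fwd=0
After 2 (back): cur=HOME back=0 fwd=1
After 3 (visit(H)): cur=H back=1 fwd=0
After 4 (back): cur=HOME back=0 fwd=1
After 5 (visit(O)): cur=O back=1 fwd=0
After 6 (visit(Y)): cur=Y back=2 fwd=0
After 7 (back): cur=O back=1 fwd=1

Answer: O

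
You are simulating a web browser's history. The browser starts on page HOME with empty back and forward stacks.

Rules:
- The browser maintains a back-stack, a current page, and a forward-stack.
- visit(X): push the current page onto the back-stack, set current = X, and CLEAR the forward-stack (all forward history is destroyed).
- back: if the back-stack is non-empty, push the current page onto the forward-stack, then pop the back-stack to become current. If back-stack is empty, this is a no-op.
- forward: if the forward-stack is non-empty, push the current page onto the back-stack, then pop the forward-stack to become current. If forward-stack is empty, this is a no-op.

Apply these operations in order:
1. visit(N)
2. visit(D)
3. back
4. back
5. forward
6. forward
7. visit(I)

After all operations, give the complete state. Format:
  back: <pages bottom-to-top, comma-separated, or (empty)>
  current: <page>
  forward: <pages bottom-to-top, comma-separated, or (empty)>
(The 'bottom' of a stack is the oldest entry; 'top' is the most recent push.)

After 1 (visit(N)): cur=N back=1 fwd=0
After 2 (visit(D)): cur=D back=2 fwd=0
After 3 (back): cur=N back=1 fwd=1
After 4 (back): cur=HOME back=0 fwd=2
After 5 (forward): cur=N back=1 fwd=1
After 6 (forward): cur=D back=2 fwd=0
After 7 (visit(I)): cur=I back=3 fwd=0

Answer: back: HOME,N,D
current: I
forward: (empty)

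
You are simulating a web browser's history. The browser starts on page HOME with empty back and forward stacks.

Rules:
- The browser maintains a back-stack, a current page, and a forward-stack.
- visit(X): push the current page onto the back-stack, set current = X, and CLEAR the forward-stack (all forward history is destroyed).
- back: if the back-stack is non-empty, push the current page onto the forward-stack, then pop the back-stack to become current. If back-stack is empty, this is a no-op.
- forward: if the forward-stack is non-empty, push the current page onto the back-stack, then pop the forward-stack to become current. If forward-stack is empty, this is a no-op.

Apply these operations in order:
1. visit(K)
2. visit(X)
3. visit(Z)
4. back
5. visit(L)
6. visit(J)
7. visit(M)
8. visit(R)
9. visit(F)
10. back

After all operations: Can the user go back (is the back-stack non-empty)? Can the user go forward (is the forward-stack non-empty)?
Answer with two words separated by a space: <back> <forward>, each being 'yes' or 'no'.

Answer: yes yes

Derivation:
After 1 (visit(K)): cur=K back=1 fwd=0
After 2 (visit(X)): cur=X back=2 fwd=0
After 3 (visit(Z)): cur=Z back=3 fwd=0
After 4 (back): cur=X back=2 fwd=1
After 5 (visit(L)): cur=L back=3 fwd=0
After 6 (visit(J)): cur=J back=4 fwd=0
After 7 (visit(M)): cur=M back=5 fwd=0
After 8 (visit(R)): cur=R back=6 fwd=0
After 9 (visit(F)): cur=F back=7 fwd=0
After 10 (back): cur=R back=6 fwd=1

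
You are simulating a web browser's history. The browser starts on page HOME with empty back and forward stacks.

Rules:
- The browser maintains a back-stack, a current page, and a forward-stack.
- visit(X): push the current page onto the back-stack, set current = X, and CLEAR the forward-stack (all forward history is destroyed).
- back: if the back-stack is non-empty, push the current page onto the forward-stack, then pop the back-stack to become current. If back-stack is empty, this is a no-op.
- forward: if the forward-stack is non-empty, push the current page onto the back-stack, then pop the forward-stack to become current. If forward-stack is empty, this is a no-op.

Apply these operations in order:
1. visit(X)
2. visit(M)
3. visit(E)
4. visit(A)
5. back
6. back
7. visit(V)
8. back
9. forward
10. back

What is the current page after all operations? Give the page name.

Answer: M

Derivation:
After 1 (visit(X)): cur=X back=1 fwd=0
After 2 (visit(M)): cur=M back=2 fwd=0
After 3 (visit(E)): cur=E back=3 fwd=0
After 4 (visit(A)): cur=A back=4 fwd=0
After 5 (back): cur=E back=3 fwd=1
After 6 (back): cur=M back=2 fwd=2
After 7 (visit(V)): cur=V back=3 fwd=0
After 8 (back): cur=M back=2 fwd=1
After 9 (forward): cur=V back=3 fwd=0
After 10 (back): cur=M back=2 fwd=1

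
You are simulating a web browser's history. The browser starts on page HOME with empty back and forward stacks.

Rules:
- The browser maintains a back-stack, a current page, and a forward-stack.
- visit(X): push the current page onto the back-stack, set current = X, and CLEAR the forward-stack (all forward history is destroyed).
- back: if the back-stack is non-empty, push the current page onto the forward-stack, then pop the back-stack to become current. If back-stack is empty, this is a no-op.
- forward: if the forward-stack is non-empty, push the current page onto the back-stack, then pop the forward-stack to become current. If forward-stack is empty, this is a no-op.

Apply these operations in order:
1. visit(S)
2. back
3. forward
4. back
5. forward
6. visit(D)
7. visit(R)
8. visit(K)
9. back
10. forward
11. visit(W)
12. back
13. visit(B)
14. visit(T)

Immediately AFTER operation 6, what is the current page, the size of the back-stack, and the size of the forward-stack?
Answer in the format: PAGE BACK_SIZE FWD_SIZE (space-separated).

After 1 (visit(S)): cur=S back=1 fwd=0
After 2 (back): cur=HOME back=0 fwd=1
After 3 (forward): cur=S back=1 fwd=0
After 4 (back): cur=HOME back=0 fwd=1
After 5 (forward): cur=S back=1 fwd=0
After 6 (visit(D)): cur=D back=2 fwd=0

D 2 0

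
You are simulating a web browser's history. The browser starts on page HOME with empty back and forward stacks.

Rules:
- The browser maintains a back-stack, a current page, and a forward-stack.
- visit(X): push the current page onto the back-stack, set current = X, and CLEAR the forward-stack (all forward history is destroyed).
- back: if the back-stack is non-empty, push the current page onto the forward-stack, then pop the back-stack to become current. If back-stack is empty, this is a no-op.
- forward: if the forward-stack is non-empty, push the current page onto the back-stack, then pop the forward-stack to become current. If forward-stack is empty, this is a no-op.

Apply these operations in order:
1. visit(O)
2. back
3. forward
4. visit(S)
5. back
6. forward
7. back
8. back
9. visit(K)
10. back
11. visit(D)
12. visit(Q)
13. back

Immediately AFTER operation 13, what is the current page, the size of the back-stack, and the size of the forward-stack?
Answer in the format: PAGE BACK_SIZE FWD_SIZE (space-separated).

After 1 (visit(O)): cur=O back=1 fwd=0
After 2 (back): cur=HOME back=0 fwd=1
After 3 (forward): cur=O back=1 fwd=0
After 4 (visit(S)): cur=S back=2 fwd=0
After 5 (back): cur=O back=1 fwd=1
After 6 (forward): cur=S back=2 fwd=0
After 7 (back): cur=O back=1 fwd=1
After 8 (back): cur=HOME back=0 fwd=2
After 9 (visit(K)): cur=K back=1 fwd=0
After 10 (back): cur=HOME back=0 fwd=1
After 11 (visit(D)): cur=D back=1 fwd=0
After 12 (visit(Q)): cur=Q back=2 fwd=0
After 13 (back): cur=D back=1 fwd=1

D 1 1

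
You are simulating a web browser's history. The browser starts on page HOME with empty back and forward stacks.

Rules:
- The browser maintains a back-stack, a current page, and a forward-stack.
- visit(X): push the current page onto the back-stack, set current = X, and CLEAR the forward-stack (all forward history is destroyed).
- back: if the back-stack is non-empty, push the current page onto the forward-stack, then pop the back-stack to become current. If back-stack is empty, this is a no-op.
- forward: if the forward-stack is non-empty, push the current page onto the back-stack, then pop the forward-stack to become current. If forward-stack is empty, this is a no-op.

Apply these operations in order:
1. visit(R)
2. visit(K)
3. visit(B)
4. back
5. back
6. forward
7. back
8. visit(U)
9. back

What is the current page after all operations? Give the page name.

After 1 (visit(R)): cur=R back=1 fwd=0
After 2 (visit(K)): cur=K back=2 fwd=0
After 3 (visit(B)): cur=B back=3 fwd=0
After 4 (back): cur=K back=2 fwd=1
After 5 (back): cur=R back=1 fwd=2
After 6 (forward): cur=K back=2 fwd=1
After 7 (back): cur=R back=1 fwd=2
After 8 (visit(U)): cur=U back=2 fwd=0
After 9 (back): cur=R back=1 fwd=1

Answer: R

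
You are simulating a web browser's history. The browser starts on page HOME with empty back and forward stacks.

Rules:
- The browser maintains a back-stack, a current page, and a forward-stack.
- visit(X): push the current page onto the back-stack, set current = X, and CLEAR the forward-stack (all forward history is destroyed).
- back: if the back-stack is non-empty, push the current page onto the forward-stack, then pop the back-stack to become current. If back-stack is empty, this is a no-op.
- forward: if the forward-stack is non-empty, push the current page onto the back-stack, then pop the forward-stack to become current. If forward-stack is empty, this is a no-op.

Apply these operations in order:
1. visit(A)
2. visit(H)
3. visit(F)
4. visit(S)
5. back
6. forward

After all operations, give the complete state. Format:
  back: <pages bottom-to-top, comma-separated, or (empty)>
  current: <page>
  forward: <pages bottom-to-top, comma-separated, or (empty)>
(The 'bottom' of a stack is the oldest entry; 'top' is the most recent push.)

After 1 (visit(A)): cur=A back=1 fwd=0
After 2 (visit(H)): cur=H back=2 fwd=0
After 3 (visit(F)): cur=F back=3 fwd=0
After 4 (visit(S)): cur=S back=4 fwd=0
After 5 (back): cur=F back=3 fwd=1
After 6 (forward): cur=S back=4 fwd=0

Answer: back: HOME,A,H,F
current: S
forward: (empty)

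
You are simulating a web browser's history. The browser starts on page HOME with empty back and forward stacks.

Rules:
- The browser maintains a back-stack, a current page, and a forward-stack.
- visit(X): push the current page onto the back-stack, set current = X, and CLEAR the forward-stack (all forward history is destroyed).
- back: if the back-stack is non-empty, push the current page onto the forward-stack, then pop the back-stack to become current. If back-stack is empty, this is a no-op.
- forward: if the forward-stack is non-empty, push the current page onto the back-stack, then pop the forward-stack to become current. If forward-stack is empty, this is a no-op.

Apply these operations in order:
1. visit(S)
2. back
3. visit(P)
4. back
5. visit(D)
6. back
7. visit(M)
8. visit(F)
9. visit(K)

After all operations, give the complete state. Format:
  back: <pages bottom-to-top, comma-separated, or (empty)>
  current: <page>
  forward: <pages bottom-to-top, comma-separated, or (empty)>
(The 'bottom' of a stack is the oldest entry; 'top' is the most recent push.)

After 1 (visit(S)): cur=S back=1 fwd=0
After 2 (back): cur=HOME back=0 fwd=1
After 3 (visit(P)): cur=P back=1 fwd=0
After 4 (back): cur=HOME back=0 fwd=1
After 5 (visit(D)): cur=D back=1 fwd=0
After 6 (back): cur=HOME back=0 fwd=1
After 7 (visit(M)): cur=M back=1 fwd=0
After 8 (visit(F)): cur=F back=2 fwd=0
After 9 (visit(K)): cur=K back=3 fwd=0

Answer: back: HOME,M,F
current: K
forward: (empty)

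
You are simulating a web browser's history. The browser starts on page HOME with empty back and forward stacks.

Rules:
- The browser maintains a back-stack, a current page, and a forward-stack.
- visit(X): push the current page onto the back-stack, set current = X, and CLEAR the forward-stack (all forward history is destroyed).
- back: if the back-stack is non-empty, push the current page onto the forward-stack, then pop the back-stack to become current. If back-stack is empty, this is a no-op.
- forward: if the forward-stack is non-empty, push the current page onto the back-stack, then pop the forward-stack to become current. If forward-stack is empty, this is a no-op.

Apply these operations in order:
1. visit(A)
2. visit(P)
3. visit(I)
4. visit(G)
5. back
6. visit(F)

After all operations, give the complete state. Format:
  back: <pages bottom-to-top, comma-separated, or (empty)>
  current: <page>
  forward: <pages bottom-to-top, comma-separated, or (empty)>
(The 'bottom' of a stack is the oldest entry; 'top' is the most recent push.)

Answer: back: HOME,A,P,I
current: F
forward: (empty)

Derivation:
After 1 (visit(A)): cur=A back=1 fwd=0
After 2 (visit(P)): cur=P back=2 fwd=0
After 3 (visit(I)): cur=I back=3 fwd=0
After 4 (visit(G)): cur=G back=4 fwd=0
After 5 (back): cur=I back=3 fwd=1
After 6 (visit(F)): cur=F back=4 fwd=0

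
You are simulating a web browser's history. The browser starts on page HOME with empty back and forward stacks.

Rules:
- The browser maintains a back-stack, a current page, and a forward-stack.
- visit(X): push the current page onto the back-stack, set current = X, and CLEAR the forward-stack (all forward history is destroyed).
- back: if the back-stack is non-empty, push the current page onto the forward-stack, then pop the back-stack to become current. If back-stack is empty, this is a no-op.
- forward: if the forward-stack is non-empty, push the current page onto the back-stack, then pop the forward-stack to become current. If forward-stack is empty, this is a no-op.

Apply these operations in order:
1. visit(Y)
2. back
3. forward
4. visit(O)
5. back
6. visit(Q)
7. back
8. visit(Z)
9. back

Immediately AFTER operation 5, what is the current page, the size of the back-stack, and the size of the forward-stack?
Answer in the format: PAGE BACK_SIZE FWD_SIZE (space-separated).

After 1 (visit(Y)): cur=Y back=1 fwd=0
After 2 (back): cur=HOME back=0 fwd=1
After 3 (forward): cur=Y back=1 fwd=0
After 4 (visit(O)): cur=O back=2 fwd=0
After 5 (back): cur=Y back=1 fwd=1

Y 1 1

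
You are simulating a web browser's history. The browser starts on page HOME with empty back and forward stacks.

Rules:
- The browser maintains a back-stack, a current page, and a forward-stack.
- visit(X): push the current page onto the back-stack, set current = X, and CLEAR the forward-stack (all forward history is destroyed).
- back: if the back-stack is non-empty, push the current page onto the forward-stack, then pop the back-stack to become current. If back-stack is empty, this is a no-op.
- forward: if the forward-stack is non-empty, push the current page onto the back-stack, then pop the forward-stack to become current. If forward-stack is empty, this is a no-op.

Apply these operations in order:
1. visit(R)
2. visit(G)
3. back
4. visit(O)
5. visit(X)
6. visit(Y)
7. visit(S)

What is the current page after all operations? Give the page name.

Answer: S

Derivation:
After 1 (visit(R)): cur=R back=1 fwd=0
After 2 (visit(G)): cur=G back=2 fwd=0
After 3 (back): cur=R back=1 fwd=1
After 4 (visit(O)): cur=O back=2 fwd=0
After 5 (visit(X)): cur=X back=3 fwd=0
After 6 (visit(Y)): cur=Y back=4 fwd=0
After 7 (visit(S)): cur=S back=5 fwd=0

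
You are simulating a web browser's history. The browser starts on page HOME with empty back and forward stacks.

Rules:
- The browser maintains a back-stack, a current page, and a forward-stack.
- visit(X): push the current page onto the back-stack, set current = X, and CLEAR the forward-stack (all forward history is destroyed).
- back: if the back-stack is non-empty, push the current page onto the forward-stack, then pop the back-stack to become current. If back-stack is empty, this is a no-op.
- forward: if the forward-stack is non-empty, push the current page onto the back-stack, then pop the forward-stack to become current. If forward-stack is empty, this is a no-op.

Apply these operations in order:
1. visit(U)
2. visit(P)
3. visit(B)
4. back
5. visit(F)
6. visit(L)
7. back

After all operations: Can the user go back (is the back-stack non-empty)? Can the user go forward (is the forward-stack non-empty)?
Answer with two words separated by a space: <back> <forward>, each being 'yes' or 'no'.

After 1 (visit(U)): cur=U back=1 fwd=0
After 2 (visit(P)): cur=P back=2 fwd=0
After 3 (visit(B)): cur=B back=3 fwd=0
After 4 (back): cur=P back=2 fwd=1
After 5 (visit(F)): cur=F back=3 fwd=0
After 6 (visit(L)): cur=L back=4 fwd=0
After 7 (back): cur=F back=3 fwd=1

Answer: yes yes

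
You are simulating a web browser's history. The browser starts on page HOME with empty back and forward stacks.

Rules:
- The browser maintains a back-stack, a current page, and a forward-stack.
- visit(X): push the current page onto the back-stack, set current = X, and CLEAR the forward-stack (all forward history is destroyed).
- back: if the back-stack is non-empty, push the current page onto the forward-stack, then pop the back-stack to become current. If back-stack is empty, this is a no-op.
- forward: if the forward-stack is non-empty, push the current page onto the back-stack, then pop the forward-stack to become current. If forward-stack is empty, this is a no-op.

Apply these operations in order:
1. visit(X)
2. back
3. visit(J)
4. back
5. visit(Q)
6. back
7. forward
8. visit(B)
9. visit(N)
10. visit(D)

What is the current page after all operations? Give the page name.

After 1 (visit(X)): cur=X back=1 fwd=0
After 2 (back): cur=HOME back=0 fwd=1
After 3 (visit(J)): cur=J back=1 fwd=0
After 4 (back): cur=HOME back=0 fwd=1
After 5 (visit(Q)): cur=Q back=1 fwd=0
After 6 (back): cur=HOME back=0 fwd=1
After 7 (forward): cur=Q back=1 fwd=0
After 8 (visit(B)): cur=B back=2 fwd=0
After 9 (visit(N)): cur=N back=3 fwd=0
After 10 (visit(D)): cur=D back=4 fwd=0

Answer: D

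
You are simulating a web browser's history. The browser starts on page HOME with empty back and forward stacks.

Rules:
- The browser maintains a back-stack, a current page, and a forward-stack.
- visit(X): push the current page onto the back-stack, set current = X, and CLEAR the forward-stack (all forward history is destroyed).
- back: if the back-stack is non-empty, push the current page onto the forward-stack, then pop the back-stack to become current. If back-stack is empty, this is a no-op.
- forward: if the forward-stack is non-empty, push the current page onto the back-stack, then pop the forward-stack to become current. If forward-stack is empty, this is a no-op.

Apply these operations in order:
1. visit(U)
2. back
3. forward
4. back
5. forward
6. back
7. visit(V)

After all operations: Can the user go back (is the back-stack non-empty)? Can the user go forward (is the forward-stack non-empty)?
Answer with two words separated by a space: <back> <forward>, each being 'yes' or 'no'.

After 1 (visit(U)): cur=U back=1 fwd=0
After 2 (back): cur=HOME back=0 fwd=1
After 3 (forward): cur=U back=1 fwd=0
After 4 (back): cur=HOME back=0 fwd=1
After 5 (forward): cur=U back=1 fwd=0
After 6 (back): cur=HOME back=0 fwd=1
After 7 (visit(V)): cur=V back=1 fwd=0

Answer: yes no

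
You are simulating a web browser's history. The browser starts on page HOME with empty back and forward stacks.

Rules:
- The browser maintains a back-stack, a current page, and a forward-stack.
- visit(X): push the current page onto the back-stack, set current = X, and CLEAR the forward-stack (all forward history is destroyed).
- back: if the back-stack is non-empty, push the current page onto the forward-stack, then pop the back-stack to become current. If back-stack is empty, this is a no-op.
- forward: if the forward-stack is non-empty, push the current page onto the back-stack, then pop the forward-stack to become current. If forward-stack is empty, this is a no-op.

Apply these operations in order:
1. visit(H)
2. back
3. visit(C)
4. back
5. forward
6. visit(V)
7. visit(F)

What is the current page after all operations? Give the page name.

Answer: F

Derivation:
After 1 (visit(H)): cur=H back=1 fwd=0
After 2 (back): cur=HOME back=0 fwd=1
After 3 (visit(C)): cur=C back=1 fwd=0
After 4 (back): cur=HOME back=0 fwd=1
After 5 (forward): cur=C back=1 fwd=0
After 6 (visit(V)): cur=V back=2 fwd=0
After 7 (visit(F)): cur=F back=3 fwd=0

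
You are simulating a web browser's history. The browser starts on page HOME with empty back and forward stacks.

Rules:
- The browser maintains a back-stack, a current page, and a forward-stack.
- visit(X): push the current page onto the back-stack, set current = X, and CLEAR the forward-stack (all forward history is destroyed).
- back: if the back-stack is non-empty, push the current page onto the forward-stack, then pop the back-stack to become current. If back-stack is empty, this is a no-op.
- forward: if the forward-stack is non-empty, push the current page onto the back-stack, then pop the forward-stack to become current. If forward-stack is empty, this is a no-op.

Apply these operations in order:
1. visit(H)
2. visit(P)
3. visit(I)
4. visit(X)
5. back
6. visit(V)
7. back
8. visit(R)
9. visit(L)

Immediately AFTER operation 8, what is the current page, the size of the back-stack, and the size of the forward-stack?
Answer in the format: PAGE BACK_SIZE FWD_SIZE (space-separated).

After 1 (visit(H)): cur=H back=1 fwd=0
After 2 (visit(P)): cur=P back=2 fwd=0
After 3 (visit(I)): cur=I back=3 fwd=0
After 4 (visit(X)): cur=X back=4 fwd=0
After 5 (back): cur=I back=3 fwd=1
After 6 (visit(V)): cur=V back=4 fwd=0
After 7 (back): cur=I back=3 fwd=1
After 8 (visit(R)): cur=R back=4 fwd=0

R 4 0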